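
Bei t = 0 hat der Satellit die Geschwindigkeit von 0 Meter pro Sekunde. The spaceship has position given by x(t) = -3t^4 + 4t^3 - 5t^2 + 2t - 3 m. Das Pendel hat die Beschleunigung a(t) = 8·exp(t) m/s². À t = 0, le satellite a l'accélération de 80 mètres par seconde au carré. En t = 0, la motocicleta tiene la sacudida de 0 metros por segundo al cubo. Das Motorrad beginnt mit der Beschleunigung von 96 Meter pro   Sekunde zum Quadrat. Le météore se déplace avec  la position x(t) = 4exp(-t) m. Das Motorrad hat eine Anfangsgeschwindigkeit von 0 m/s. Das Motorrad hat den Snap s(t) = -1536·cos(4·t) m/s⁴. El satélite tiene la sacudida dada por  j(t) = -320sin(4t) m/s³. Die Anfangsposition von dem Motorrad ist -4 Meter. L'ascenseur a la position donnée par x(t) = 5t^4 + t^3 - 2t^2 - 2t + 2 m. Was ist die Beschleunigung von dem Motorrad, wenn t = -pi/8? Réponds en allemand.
Wir müssen unsere Gleichung für den Snap s(t) = -1536·cos(4·t) 2-mal integrieren. Durch Integration von dem Snap und Verwendung der Anfangsbedingung j(0) = 0, erhalten wir j(t) = -384·sin(4·t). Durch Integration von dem Ruck und Verwendung der Anfangsbedingung a(0) = 96, erhalten wir a(t) = 96·cos(4·t). Aus der Gleichung für die Beschleunigung a(t) = 96·cos(4·t), setzen wir t = -pi/8 ein und erhalten a = 0.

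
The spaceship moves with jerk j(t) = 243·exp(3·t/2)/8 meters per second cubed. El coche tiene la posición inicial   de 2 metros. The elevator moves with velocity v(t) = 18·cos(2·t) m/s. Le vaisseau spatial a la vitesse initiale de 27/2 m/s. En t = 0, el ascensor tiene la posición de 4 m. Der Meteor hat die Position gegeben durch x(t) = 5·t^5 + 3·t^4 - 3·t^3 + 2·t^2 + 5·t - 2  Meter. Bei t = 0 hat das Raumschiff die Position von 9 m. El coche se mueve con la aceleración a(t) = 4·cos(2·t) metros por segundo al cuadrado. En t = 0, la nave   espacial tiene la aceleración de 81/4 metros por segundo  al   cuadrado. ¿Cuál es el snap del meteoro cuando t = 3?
Para resolver esto, necesitamos tomar 4 derivadas de nuestra ecuación de la posición x(t) = 5·t^5 + 3·t^4 - 3·t^3 + 2·t^2 + 5·t - 2. Derivando la posición, obtenemos la velocidad: v(t) = 25·t^4 + 12·t^3 - 9·t^2 + 4·t + 5. Tomando d/dt de v(t), encontramos a(t) = 100·t^3 + 36·t^2 - 18·t + 4. Tomando d/dt de a(t), encontramos j(t) = 300·t^2 + 72·t - 18. La derivada de la sacudida da el snap: s(t) = 600·t + 72. Tenemos el snap s(t) = 600·t + 72. Sustituyendo t = 3: s(3) = 1872.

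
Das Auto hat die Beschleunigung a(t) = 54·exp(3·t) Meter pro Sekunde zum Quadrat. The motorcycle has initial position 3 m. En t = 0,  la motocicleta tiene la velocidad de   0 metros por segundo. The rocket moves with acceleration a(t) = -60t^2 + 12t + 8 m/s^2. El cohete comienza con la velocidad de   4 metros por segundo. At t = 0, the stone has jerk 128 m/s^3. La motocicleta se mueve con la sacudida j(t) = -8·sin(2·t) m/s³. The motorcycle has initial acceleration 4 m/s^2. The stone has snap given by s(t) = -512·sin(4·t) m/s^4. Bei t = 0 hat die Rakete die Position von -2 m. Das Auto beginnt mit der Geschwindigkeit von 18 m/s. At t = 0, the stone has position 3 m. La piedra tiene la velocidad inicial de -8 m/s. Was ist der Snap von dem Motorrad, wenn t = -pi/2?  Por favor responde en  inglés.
We must differentiate our jerk equation j(t) = -8·sin(2·t) 1 time. Taking d/dt of j(t), we find s(t) = -16·cos(2·t). We have snap s(t) = -16·cos(2·t). Substituting t = -pi/2: s(-pi/2) = 16.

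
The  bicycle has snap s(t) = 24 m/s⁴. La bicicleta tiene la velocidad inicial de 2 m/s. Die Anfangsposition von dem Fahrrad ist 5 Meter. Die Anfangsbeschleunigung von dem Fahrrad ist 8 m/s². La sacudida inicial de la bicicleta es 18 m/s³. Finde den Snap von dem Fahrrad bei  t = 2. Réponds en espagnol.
Tenemos el snap s(t) = 24. Sustituyendo t = 2: s(2) = 24.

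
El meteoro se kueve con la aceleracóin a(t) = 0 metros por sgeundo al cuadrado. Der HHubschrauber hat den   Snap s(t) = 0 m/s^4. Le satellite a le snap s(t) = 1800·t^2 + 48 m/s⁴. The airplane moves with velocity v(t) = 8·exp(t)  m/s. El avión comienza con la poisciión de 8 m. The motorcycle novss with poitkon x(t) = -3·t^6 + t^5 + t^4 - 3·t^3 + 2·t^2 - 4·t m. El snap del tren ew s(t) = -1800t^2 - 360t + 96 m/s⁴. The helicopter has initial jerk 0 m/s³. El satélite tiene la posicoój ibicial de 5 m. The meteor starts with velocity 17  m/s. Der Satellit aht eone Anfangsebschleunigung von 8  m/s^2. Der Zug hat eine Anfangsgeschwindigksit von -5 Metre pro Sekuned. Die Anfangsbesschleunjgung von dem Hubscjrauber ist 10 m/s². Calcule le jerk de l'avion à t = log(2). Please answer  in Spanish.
Debemos derivar nuestra ecuación de la velocidad v(t) = 8·exp(t) 2 veces. Tomando d/dt de v(t), encontramos a(t) = 8·exp(t). La derivada de la aceleración da la sacudida: j(t) = 8·exp(t). Tenemos la sacudida j(t) = 8·exp(t). Sustituyendo t = log(2): j(log(2)) = 16.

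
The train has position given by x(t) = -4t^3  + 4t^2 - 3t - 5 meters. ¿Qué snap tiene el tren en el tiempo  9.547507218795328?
Para resolver esto, necesitamos tomar 4 derivadas de nuestra ecuación de la posición x(t) = -4·t^3 + 4·t^2 - 3·t - 5. Derivando la posición, obtenemos la velocidad: v(t) = -12·t^2 + 8·t - 3. Tomando d/dt de v(t), encontramos a(t) = 8 - 24·t. Derivando la aceleración, obtenemos la sacudida: j(t) = -24. Tomando d/dt de j(t), encontramos s(t) = 0. Tenemos el snap s(t) = 0. Sustituyendo t = 9.547507218795328: s(9.547507218795328) = 0.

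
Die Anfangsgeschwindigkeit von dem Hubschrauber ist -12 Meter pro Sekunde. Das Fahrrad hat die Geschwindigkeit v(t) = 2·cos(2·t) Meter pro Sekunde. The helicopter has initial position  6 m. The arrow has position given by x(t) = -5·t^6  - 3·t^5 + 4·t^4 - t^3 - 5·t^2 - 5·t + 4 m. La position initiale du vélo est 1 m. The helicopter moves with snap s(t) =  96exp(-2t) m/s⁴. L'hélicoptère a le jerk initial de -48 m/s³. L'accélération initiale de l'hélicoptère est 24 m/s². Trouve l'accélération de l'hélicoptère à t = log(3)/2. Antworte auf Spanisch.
Debemos encontrar la antiderivada de nuestra ecuación del snap s(t) = 96·exp(-2·t) 2 veces. Tomando ∫s(t)dt y aplicando j(0) = -48, encontramos j(t) = -48·exp(-2·t). Integrando la sacudida y usando la condición inicial a(0) = 24, obtenemos a(t) = 24·exp(-2·t). Tenemos la aceleración a(t) = 24·exp(-2·t). Sustituyendo t = log(3)/2: a(log(3)/2) = 8.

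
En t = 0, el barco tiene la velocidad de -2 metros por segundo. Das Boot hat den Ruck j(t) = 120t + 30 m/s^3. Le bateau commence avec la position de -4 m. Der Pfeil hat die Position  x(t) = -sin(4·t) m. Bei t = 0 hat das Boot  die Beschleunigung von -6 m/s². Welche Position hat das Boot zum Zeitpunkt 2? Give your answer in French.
Nous devons trouver la primitive de notre équation du jerk j(t) = 120·t + 30 3 fois. En prenant ∫j(t)dt et en appliquant a(0) = -6, nous trouvons a(t) = 60·t^2 + 30·t - 6. L'intégrale de l'accélération est la vitesse. En utilisant v(0) = -2, nous obtenons v(t) = 20·t^3 + 15·t^2 - 6·t - 2. En prenant ∫v(t)dt et en appliquant x(0) = -4, nous trouvons x(t) = 5·t^4 + 5·t^3 - 3·t^2 - 2·t - 4. De l'équation de la position x(t) = 5·t^4 + 5·t^3 - 3·t^2 - 2·t - 4, nous substituons t = 2 pour obtenir x = 100.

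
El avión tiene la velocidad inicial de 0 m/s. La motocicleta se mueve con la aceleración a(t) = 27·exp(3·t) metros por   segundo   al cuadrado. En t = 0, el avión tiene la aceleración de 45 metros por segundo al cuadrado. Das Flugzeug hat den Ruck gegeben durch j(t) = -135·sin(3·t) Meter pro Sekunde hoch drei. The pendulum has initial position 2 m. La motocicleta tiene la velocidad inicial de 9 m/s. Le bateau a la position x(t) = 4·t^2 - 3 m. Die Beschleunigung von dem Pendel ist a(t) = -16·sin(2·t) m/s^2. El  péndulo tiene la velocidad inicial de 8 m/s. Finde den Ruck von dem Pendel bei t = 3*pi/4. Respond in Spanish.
Partiendo de la aceleración a(t) = -16·sin(2·t), tomamos 1 derivada. Tomando d/dt de a(t), encontramos j(t) = -32·cos(2·t). Usando j(t) = -32·cos(2·t) y sustituyendo t = 3*pi/4, encontramos j = 0.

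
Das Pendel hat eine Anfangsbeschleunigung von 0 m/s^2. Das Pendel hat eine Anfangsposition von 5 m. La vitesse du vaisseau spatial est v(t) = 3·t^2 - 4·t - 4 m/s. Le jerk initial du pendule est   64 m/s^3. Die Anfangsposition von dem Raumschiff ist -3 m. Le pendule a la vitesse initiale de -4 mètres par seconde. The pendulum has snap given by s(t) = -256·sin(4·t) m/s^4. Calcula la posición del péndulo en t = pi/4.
Para resolver esto, necesitamos tomar 4 antiderivadas de nuestra ecuación del snap s(t) = -256·sin(4·t). La antiderivada del snap, con j(0) = 64, da la sacudida: j(t) = 64·cos(4·t). Tomando ∫j(t)dt y aplicando a(0) = 0, encontramos a(t) = 16·sin(4·t). La antiderivada de la aceleración, con v(0) = -4, da la velocidad: v(t) = -4·cos(4·t). La integral de la velocidad, con x(0) = 5, da la posición: x(t) = 5 - sin(4·t). De la ecuación de la posición x(t) = 5 - sin(4·t), sustituimos t = pi/4 para obtener x = 5.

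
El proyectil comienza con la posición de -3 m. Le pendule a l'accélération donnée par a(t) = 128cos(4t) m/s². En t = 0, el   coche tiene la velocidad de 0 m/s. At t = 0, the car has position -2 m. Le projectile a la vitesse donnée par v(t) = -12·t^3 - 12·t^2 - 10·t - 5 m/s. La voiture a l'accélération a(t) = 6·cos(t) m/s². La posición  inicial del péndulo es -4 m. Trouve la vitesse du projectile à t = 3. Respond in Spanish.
Tenemos la velocidad v(t) = -12·t^3 - 12·t^2 - 10·t - 5. Sustituyendo t = 3: v(3) = -467.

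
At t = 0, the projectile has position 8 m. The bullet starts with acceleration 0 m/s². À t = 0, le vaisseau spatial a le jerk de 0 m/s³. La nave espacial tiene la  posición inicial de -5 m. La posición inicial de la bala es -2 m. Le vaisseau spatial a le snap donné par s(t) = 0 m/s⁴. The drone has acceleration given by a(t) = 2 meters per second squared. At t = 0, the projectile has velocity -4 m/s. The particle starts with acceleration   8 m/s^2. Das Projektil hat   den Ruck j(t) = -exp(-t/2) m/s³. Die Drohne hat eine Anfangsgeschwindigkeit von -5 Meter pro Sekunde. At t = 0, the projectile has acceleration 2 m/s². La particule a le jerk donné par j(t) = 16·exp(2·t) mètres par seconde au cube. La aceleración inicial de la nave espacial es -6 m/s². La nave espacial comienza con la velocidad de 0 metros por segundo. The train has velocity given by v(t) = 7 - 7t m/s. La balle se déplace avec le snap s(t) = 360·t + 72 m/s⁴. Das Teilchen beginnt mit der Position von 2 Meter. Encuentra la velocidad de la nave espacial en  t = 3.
Partiendo del snap s(t) = 0, tomamos 3 antiderivadas. Integrando el snap y usando la condición inicial j(0) = 0, obtenemos j(t) = 0. Tomando ∫j(t)dt y aplicando a(0) = -6, encontramos a(t) = -6. Tomando ∫a(t)dt y aplicando v(0) = 0, encontramos v(t) = -6·t. De la ecuación de la velocidad v(t) = -6·t, sustituimos t = 3 para obtener v = -18.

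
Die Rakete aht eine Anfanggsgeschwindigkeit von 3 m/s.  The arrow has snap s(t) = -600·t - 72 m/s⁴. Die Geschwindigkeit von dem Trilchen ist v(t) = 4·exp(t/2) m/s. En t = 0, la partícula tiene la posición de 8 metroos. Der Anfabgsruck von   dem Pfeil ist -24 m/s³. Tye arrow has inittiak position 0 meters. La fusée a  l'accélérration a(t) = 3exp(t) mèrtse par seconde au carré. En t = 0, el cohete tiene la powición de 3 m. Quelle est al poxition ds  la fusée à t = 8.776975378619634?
Pour résoudre ceci, nous devons prendre 2 intégrales de notre équation de l'accélération a(t) = 3·exp(t). En intégrant l'accélération et en utilisant la condition initiale v(0) = 3, nous obtenons v(t) = 3·exp(t). La primitive de la vitesse, avec x(0) = 3, donne la position: x(t) = 3·exp(t). En utilisant x(t) = 3·exp(t) et en substituant t = 8.776975378619634, nous trouvons x = 19449.7144418866.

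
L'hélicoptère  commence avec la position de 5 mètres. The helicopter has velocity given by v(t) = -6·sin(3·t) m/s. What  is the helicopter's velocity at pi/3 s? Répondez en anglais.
Using v(t) = -6·sin(3·t) and substituting t = pi/3, we find v = 0.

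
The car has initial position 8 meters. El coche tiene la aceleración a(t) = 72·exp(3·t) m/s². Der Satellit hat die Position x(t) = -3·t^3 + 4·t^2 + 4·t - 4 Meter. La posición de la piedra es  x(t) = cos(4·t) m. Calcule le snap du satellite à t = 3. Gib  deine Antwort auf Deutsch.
Wir müssen unsere Gleichung für die Position x(t) = -3·t^3 + 4·t^2 + 4·t - 4 4-mal ableiten. Die Ableitung von der Position ergibt die Geschwindigkeit: v(t) = -9·t^2 + 8·t + 4. Durch Ableiten von der Geschwindigkeit erhalten wir die Beschleunigung: a(t) = 8 - 18·t. Durch Ableiten von der Beschleunigung erhalten wir den Ruck: j(t) = -18. Mit d/dt von j(t) finden wir s(t) = 0. Aus der Gleichung für den Snap s(t) = 0, setzen wir t = 3 ein und erhalten s = 0.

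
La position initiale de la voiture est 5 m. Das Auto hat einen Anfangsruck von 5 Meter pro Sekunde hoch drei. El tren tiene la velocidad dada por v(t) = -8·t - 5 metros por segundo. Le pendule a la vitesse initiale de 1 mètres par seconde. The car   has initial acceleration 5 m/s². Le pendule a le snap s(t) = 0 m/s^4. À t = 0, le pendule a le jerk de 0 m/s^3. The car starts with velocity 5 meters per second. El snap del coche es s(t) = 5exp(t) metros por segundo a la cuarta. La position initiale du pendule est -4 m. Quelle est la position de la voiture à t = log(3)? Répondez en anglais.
To solve this, we need to take 4 antiderivatives of our snap equation s(t) = 5·exp(t). The integral of snap, with j(0) = 5, gives jerk: j(t) = 5·exp(t). Taking ∫j(t)dt and applying a(0) = 5, we find a(t) = 5·exp(t). Finding the antiderivative of a(t) and using v(0) = 5: v(t) = 5·exp(t). Taking ∫v(t)dt and applying x(0) = 5, we find x(t) = 5·exp(t). From the given position equation x(t) = 5·exp(t), we substitute t = log(3) to get x = 15.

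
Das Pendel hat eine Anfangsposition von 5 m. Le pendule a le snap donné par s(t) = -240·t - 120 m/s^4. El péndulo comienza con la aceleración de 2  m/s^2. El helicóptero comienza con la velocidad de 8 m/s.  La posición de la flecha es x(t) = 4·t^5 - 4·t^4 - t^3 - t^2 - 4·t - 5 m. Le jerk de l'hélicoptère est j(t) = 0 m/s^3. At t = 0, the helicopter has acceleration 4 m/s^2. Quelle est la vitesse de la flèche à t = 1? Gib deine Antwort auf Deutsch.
Um dies zu lösen, müssen wir 1 Ableitung unserer Gleichung für die Position x(t) = 4·t^5 - 4·t^4 - t^3 - t^2 - 4·t - 5 nehmen. Durch Ableiten von der Position erhalten wir die Geschwindigkeit: v(t) = 20·t^4 - 16·t^3 - 3·t^2 - 2·t - 4. Wir haben die Geschwindigkeit v(t) = 20·t^4 - 16·t^3 - 3·t^2 - 2·t - 4. Durch Einsetzen von t = 1: v(1) = -5.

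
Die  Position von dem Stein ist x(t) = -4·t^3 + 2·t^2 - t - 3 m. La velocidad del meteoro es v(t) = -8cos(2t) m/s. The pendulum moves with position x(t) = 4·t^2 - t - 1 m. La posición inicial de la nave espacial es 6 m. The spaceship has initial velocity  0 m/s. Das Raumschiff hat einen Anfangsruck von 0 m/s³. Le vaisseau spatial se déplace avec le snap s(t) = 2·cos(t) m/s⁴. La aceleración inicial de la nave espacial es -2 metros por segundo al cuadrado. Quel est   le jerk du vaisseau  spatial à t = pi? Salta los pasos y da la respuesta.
j(pi) = 0.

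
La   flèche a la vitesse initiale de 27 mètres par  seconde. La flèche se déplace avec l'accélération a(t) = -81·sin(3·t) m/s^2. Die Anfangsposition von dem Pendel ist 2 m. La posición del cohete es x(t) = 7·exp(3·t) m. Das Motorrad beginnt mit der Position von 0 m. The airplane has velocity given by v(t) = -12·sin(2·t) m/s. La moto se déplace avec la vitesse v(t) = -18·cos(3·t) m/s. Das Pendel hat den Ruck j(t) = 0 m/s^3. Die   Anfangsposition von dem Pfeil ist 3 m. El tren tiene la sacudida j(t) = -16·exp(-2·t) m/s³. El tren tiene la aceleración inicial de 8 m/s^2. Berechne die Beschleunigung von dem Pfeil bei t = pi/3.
Mit a(t) = -81·sin(3·t) und Einsetzen von t = pi/3, finden wir a = 0.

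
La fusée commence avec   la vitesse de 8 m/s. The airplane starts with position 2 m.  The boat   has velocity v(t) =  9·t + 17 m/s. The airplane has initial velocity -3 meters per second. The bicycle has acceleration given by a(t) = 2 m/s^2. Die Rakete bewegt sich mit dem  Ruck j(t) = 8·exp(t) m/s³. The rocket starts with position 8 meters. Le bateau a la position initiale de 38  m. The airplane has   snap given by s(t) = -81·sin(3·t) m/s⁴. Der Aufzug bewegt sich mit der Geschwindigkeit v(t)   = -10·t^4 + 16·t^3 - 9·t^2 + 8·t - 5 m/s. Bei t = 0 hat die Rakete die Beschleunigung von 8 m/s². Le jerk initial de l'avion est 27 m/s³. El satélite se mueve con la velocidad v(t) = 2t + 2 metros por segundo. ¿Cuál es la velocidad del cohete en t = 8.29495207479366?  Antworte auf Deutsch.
Wir müssen die Stammfunktion unserer Gleichung für den Ruck j(t) = 8·exp(t) 2-mal finden. Durch Integration von dem Ruck und Verwendung der Anfangsbedingung a(0) = 8, erhalten wir a(t) = 8·exp(t). Mit ∫a(t)dt und Anwendung von v(0) = 8, finden wir v(t) = 8·exp(t). Aus der Gleichung für die Geschwindigkeit v(t) = 8·exp(t), setzen wir t = 8.29495207479366 ein und erhalten v = 32028.8909442667.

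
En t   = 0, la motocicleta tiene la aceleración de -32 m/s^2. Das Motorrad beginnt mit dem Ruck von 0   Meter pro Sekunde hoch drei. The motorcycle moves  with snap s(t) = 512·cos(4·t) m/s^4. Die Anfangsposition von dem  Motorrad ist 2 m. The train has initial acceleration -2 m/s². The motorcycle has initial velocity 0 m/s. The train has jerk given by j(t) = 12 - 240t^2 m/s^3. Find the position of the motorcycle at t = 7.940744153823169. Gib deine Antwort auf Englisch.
We need to integrate our snap equation s(t) = 512·cos(4·t) 4 times. Taking ∫s(t)dt and applying j(0) = 0, we find j(t) = 128·sin(4·t). The antiderivative of jerk, with a(0) = -32, gives acceleration: a(t) = -32·cos(4·t). The integral of acceleration, with v(0) = 0, gives velocity: v(t) = -8·sin(4·t). Finding the integral of v(t) and using x(0) = 2: x(t) = 2·cos(4·t). We have position x(t) = 2·cos(4·t). Substituting t = 7.940744153823169: x(7.940744153823169) = 1.88076029093100.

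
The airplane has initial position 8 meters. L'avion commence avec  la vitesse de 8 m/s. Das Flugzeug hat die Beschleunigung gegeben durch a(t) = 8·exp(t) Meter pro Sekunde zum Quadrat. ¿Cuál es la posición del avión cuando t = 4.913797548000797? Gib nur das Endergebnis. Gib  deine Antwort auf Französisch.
x(4.913797548000797) = 1089.24392710298.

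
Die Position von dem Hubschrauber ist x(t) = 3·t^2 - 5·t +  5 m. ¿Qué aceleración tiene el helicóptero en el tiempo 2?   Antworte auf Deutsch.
Wir müssen unsere Gleichung für die Position x(t) = 3·t^2 - 5·t + 5 2-mal ableiten. Durch Ableiten von der Position erhalten wir die Geschwindigkeit: v(t) = 6·t - 5. Mit d/dt von v(t) finden wir a(t) = 6. Wir haben die Beschleunigung a(t) = 6. Durch Einsetzen von t = 2: a(2) = 6.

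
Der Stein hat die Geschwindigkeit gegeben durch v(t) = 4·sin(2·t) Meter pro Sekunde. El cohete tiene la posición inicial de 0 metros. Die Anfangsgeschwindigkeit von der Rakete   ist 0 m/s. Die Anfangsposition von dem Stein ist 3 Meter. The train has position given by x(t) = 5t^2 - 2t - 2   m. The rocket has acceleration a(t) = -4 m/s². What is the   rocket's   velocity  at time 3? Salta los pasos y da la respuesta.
v(3) = -12.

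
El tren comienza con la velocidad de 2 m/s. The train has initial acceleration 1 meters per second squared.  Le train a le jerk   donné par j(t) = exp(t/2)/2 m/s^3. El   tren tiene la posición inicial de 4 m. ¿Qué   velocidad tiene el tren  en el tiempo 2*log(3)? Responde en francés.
En partant du jerk j(t) = exp(t/2)/2, nous prenons 2 primitives. En prenant ∫j(t)dt et en appliquant a(0) = 1, nous trouvons a(t) = exp(t/2). En prenant ∫a(t)dt et en appliquant v(0) = 2, nous trouvons v(t) = 2·exp(t/2). En utilisant v(t) = 2·exp(t/2) et en substituant t = 2*log(3), nous trouvons v = 6.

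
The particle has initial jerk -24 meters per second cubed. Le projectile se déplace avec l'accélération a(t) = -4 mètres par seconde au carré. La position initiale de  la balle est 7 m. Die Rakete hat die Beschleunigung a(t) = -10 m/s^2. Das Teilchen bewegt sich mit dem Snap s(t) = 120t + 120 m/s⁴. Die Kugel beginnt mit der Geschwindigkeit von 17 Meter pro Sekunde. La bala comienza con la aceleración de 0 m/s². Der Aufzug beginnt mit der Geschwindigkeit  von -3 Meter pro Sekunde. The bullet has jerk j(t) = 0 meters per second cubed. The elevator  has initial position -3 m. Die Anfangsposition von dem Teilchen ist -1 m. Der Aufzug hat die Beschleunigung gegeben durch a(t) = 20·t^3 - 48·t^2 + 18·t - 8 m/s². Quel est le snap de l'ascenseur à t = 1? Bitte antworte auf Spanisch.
Debemos derivar nuestra ecuación de la aceleración a(t) = 20·t^3 - 48·t^2 + 18·t - 8 2 veces. Derivando la aceleración, obtenemos la sacudida: j(t) = 60·t^2 - 96·t + 18. Tomando d/dt de j(t), encontramos s(t) = 120·t - 96. Usando s(t) = 120·t - 96 y sustituyendo t = 1, encontramos s = 24.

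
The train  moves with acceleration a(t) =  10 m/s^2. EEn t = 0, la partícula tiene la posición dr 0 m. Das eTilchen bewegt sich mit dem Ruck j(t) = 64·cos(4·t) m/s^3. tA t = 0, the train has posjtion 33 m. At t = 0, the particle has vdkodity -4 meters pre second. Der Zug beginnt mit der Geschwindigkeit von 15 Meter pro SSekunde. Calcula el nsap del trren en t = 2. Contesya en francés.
Pour résoudre ceci, nous devons prendre 2 dérivées de notre équation de l'accélération a(t) = 10. En prenant d/dt de a(t), nous trouvons j(t) = 0. En dérivant le jerk, nous obtenons le snap: s(t) = 0. En utilisant s(t) = 0 et en substituant t = 2, nous trouvons s = 0.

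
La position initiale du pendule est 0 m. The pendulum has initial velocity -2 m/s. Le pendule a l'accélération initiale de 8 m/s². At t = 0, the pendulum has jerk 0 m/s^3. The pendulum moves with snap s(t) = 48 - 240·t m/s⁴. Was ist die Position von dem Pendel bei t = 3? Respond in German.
Wir müssen das Integral unserer Gleichung für den Snap s(t) = 48 - 240·t 4-mal finden. Mit ∫s(t)dt und Anwendung von j(0) = 0, finden wir j(t) = 24·t·(2 - 5·t). Die Stammfunktion von dem Ruck ist die Beschleunigung. Mit a(0) = 8 erhalten wir a(t) = -40·t^3 + 24·t^2 + 8. Mit ∫a(t)dt und Anwendung von v(0) = -2, finden wir v(t) = -10·t^4 + 8·t^3 + 8·t - 2. Das Integral von der Geschwindigkeit ist die Position. Mit x(0) = 0 erhalten wir x(t) = -2·t^5 + 2·t^4 + 4·t^2 - 2·t. Aus der Gleichung für die Position x(t) = -2·t^5 + 2·t^4 + 4·t^2 - 2·t, setzen wir t = 3 ein und erhalten x = -294.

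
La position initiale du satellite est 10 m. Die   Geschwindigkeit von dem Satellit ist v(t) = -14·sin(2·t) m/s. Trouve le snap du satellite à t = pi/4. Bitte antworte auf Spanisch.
Debemos derivar nuestra ecuación de la velocidad v(t) = -14·sin(2·t) 3 veces. Tomando d/dt de v(t), encontramos a(t) = -28·cos(2·t). La derivada de la aceleración da la sacudida: j(t) = 56·sin(2·t). Derivando la sacudida, obtenemos el snap: s(t) = 112·cos(2·t). Tenemos el snap s(t) = 112·cos(2·t). Sustituyendo t = pi/4: s(pi/4) = 0.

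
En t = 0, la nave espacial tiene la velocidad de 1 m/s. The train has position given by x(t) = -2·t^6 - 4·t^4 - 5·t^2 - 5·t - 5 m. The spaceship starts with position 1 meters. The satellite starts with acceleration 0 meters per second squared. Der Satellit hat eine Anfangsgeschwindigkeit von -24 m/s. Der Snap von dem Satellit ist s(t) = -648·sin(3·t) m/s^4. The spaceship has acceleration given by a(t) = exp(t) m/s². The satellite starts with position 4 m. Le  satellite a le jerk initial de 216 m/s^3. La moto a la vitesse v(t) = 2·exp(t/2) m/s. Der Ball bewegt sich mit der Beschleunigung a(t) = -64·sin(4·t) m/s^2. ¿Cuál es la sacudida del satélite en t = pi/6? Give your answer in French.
En partant du snap s(t) = -648·sin(3·t), nous prenons 1 primitive. En intégrant le snap et en utilisant la condition initiale j(0) = 216, nous obtenons j(t) = 216·cos(3·t). Nous avons le jerk j(t) = 216·cos(3·t). En substituant t = pi/6: j(pi/6) = 0.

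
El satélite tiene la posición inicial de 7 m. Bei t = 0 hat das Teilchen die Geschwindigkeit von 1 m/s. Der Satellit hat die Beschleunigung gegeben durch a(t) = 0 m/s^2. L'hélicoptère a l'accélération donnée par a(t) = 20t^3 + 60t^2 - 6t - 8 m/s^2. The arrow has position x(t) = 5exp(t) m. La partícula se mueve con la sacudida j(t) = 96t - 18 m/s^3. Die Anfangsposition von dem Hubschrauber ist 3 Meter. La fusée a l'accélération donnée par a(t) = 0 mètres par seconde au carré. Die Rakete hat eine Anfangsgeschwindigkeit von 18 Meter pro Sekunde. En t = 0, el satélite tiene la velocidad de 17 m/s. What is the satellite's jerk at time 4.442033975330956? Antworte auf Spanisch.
Para resolver esto, necesitamos tomar 1 derivada de nuestra ecuación de la aceleración a(t) = 0. Tomando d/dt de a(t), encontramos j(t) = 0. De la ecuación de la sacudida j(t) = 0, sustituimos t = 4.442033975330956 para obtener j = 0.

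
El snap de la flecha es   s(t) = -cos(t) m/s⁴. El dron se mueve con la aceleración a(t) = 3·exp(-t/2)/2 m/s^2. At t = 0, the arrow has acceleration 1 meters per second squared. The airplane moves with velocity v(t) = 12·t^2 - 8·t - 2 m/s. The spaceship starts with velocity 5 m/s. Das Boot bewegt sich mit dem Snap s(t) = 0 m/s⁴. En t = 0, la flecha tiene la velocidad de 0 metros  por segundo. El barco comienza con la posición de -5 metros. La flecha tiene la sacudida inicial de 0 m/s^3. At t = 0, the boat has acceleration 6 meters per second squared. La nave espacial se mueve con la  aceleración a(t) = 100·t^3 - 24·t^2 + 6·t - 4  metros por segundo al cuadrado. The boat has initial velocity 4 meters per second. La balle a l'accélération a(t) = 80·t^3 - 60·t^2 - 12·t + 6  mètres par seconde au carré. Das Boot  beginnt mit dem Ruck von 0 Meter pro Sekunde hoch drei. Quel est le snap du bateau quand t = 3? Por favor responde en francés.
De l'équation du snap s(t) = 0, nous substituons t = 3 pour obtenir s = 0.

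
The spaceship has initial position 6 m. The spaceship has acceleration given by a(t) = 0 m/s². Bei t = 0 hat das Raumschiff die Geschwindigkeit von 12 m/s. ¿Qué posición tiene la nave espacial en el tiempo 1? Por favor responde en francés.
Pour résoudre ceci, nous devons prendre 2 intégrales de notre équation de l'accélération a(t) = 0. L'intégrale de l'accélération, avec v(0) = 12, donne la vitesse: v(t) = 12. L'intégrale de la vitesse est la position. En utilisant x(0) = 6, nous obtenons x(t) = 12·t + 6. En utilisant x(t) = 12·t + 6 et en substituant t = 1, nous trouvons x = 18.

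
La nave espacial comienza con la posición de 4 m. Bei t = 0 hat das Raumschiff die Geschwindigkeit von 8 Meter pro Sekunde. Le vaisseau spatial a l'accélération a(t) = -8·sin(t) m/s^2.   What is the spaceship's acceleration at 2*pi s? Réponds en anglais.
Using a(t) = -8·sin(t) and substituting t = 2*pi, we find a = 0.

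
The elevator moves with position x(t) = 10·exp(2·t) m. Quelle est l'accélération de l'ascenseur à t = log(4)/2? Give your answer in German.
Um dies zu lösen, müssen wir 2 Ableitungen unserer Gleichung für die Position x(t) = 10·exp(2·t) nehmen. Durch Ableiten von der Position erhalten wir die Geschwindigkeit: v(t) = 20·exp(2·t). Mit d/dt von v(t) finden wir a(t) = 40·exp(2·t). Aus der Gleichung für die Beschleunigung a(t) = 40·exp(2·t), setzen wir t = log(4)/2 ein und erhalten a = 160.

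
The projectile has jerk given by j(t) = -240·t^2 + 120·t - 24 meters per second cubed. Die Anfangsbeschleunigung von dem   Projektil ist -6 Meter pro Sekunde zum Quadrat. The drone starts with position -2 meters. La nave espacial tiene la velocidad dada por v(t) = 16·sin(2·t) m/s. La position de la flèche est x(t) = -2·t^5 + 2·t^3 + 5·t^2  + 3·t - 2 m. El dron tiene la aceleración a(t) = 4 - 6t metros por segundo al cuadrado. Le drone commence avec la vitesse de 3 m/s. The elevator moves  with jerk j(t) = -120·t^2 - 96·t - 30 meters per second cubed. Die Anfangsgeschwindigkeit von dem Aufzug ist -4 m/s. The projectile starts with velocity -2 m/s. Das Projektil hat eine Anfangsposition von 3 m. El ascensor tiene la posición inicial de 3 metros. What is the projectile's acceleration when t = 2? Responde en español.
Partiendo de la sacudida j(t) = -240·t^2 + 120·t - 24, tomamos 1 integral. Tomando ∫j(t)dt y aplicando a(0) = -6, encontramos a(t) = -80·t^3 + 60·t^2 - 24·t - 6. Tenemos la aceleración a(t) = -80·t^3 + 60·t^2 - 24·t - 6. Sustituyendo t = 2: a(2) = -454.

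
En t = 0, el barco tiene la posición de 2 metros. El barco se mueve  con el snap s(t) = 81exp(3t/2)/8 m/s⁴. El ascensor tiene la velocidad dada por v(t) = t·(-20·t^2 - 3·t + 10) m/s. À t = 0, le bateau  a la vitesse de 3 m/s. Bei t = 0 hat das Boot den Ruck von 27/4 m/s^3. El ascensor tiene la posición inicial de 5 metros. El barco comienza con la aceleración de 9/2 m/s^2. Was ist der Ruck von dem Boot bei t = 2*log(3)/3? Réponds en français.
Nous devons trouver l'intégrale de notre équation du snap s(t) = 81·exp(3·t/2)/8 1 fois. La primitive du snap est le jerk. En utilisant j(0) = 27/4, nous obtenons j(t) = 27·exp(3·t/2)/4. En utilisant j(t) = 27·exp(3·t/2)/4 et en substituant t = 2*log(3)/3, nous trouvons j = 81/4.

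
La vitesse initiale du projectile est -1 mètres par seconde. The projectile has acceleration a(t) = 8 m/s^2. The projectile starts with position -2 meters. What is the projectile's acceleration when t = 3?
Using a(t) = 8 and substituting t = 3, we find a = 8.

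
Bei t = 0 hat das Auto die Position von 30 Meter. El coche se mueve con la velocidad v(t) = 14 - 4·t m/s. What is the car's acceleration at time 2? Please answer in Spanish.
Para resolver esto, necesitamos tomar 1 derivada de nuestra ecuación de la velocidad v(t) = 14 - 4·t. Tomando d/dt de v(t), encontramos a(t) = -4. Tenemos la aceleración a(t) = -4. Sustituyendo t = 2: a(2) = -4.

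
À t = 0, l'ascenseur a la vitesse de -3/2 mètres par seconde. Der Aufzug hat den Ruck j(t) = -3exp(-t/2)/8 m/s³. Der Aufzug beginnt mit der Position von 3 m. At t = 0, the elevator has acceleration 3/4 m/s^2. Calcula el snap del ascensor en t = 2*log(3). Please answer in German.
Wir müssen unsere Gleichung für den Ruck j(t) = -3·exp(-t/2)/8 1-mal ableiten. Die Ableitung von dem Ruck ergibt den Snap: s(t) = 3·exp(-t/2)/16. Mit s(t) = 3·exp(-t/2)/16 und Einsetzen von t = 2*log(3), finden wir s = 1/16.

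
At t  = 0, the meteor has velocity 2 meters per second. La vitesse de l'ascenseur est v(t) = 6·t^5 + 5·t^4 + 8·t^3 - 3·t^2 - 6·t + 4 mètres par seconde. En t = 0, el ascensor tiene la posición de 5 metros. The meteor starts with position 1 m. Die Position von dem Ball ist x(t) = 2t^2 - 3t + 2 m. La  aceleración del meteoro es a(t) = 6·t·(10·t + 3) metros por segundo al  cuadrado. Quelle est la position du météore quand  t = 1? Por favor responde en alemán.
Wir müssen unsere Gleichung für die Beschleunigung a(t) = 6·t·(10·t + 3) 2-mal integrieren. Die Stammfunktion von der Beschleunigung ist die Geschwindigkeit. Mit v(0) = 2 erhalten wir v(t) = 20·t^3 + 9·t^2 + 2. Das Integral von der Geschwindigkeit ist die Position. Mit x(0) = 1 erhalten wir x(t) = 5·t^4 + 3·t^3 + 2·t + 1. Aus der Gleichung für die Position x(t) = 5·t^4 + 3·t^3 + 2·t + 1, setzen wir t = 1 ein und erhalten x = 11.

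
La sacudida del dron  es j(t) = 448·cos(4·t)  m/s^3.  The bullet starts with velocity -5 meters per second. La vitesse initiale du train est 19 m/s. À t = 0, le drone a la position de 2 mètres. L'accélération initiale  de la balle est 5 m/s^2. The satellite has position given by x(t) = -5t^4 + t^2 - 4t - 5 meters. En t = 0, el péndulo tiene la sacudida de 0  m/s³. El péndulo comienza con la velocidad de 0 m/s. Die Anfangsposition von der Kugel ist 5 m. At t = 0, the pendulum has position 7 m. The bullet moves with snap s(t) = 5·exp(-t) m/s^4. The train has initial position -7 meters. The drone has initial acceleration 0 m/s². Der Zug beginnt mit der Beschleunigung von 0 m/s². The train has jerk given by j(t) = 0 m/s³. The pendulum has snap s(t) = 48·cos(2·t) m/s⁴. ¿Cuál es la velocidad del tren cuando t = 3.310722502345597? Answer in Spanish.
Para resolver esto, necesitamos tomar 2 integrales de nuestra ecuación de la sacudida j(t) = 0. La antiderivada de la sacudida es la aceleración. Usando a(0) = 0, obtenemos a(t) = 0. Tomando ∫a(t)dt y aplicando v(0) = 19, encontramos v(t) = 19. Tenemos la velocidad v(t) = 19. Sustituyendo t = 3.310722502345597: v(3.310722502345597) = 19.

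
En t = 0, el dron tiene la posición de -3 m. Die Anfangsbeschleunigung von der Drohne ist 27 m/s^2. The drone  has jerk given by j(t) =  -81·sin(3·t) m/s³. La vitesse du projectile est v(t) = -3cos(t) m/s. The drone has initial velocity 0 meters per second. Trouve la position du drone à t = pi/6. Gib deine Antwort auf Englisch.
To find the answer, we compute 3 integrals of j(t) = -81·sin(3·t). Taking ∫j(t)dt and applying a(0) = 27, we find a(t) = 27·cos(3·t). Finding the integral of a(t) and using v(0) = 0: v(t) = 9·sin(3·t). The integral of velocity is position. Using x(0) = -3, we get x(t) = -3·cos(3·t). From the given position equation x(t) = -3·cos(3·t), we substitute t = pi/6 to get x = 0.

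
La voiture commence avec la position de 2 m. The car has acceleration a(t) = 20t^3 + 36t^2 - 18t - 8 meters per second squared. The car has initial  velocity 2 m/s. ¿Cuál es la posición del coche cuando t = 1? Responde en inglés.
We need to integrate our acceleration equation a(t) = 20·t^3 + 36·t^2 - 18·t - 8 2 times. Finding the integral of a(t) and using v(0) = 2: v(t) = 5·t^4 + 12·t^3 - 9·t^2 - 8·t + 2. Integrating velocity and using the initial condition x(0) = 2, we get x(t) = t^5 + 3·t^4 - 3·t^3 - 4·t^2 + 2·t + 2. We have position x(t) = t^5 + 3·t^4 - 3·t^3 - 4·t^2 + 2·t + 2. Substituting t = 1: x(1) = 1.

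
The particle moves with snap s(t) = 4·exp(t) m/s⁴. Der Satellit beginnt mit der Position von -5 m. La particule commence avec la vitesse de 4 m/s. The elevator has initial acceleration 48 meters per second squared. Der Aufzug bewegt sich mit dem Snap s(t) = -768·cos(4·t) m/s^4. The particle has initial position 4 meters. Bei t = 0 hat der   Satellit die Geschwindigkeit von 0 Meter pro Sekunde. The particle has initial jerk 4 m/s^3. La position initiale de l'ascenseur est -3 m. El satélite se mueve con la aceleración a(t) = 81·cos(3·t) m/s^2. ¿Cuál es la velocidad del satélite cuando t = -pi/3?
Partiendo de la aceleración a(t) = 81·cos(3·t), tomamos 1 antiderivada. La integral de la aceleración, con v(0) = 0, da la velocidad: v(t) = 27·sin(3·t). Tenemos la velocidad v(t) = 27·sin(3·t). Sustituyendo t = -pi/3: v(-pi/3) = 0.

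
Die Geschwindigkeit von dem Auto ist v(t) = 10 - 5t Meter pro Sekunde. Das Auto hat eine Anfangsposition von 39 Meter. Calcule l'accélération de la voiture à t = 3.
Pour résoudre ceci, nous devons prendre 1 dérivée de notre équation de la vitesse v(t) = 10 - 5·t. En dérivant la vitesse, nous obtenons l'accélération: a(t) = -5. Nous avons l'accélération a(t) = -5. En substituant t = 3: a(3) = -5.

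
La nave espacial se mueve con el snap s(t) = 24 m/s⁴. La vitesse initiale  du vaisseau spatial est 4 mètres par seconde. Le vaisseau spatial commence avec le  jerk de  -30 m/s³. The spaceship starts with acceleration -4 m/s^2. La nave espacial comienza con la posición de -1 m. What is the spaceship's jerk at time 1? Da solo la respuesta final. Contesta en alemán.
Die Antwort ist -6.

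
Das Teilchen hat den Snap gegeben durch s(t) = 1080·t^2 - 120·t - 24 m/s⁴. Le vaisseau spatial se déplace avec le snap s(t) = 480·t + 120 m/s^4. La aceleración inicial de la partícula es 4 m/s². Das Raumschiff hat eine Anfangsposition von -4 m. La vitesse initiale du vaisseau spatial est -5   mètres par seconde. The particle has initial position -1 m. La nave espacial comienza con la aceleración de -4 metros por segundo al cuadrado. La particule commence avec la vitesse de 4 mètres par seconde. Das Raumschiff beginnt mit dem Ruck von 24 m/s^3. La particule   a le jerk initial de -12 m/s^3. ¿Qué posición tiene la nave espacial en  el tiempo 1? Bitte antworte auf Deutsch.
Um dies zu lösen, müssen wir 4 Integrale unserer Gleichung für den Snap s(t) = 480·t + 120 finden. Die Stammfunktion von dem Snap, mit j(0) = 24, ergibt den Ruck: j(t) = 240·t^2 + 120·t + 24. Das Integral von dem Ruck ist die Beschleunigung. Mit a(0) = -4 erhalten wir a(t) = 80·t^3 + 60·t^2 + 24·t - 4. Die Stammfunktion von der Beschleunigung ist die Geschwindigkeit. Mit v(0) = -5 erhalten wir v(t) = 20·t^4 + 20·t^3 + 12·t^2 - 4·t - 5. Durch Integration von der Geschwindigkeit und Verwendung der Anfangsbedingung x(0) = -4, erhalten wir x(t) = 4·t^5 + 5·t^4 + 4·t^3 - 2·t^2 - 5·t - 4. Wir haben die Position x(t) = 4·t^5 + 5·t^4 + 4·t^3 - 2·t^2 - 5·t - 4. Durch Einsetzen von t = 1: x(1) = 2.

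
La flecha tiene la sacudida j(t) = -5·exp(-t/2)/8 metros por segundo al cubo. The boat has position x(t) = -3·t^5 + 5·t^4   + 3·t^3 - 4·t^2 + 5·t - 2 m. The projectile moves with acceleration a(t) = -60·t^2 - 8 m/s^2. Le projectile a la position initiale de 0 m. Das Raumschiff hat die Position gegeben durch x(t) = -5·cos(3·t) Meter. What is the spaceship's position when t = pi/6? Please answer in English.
Using x(t) = -5·cos(3·t) and substituting t = pi/6, we find x = 0.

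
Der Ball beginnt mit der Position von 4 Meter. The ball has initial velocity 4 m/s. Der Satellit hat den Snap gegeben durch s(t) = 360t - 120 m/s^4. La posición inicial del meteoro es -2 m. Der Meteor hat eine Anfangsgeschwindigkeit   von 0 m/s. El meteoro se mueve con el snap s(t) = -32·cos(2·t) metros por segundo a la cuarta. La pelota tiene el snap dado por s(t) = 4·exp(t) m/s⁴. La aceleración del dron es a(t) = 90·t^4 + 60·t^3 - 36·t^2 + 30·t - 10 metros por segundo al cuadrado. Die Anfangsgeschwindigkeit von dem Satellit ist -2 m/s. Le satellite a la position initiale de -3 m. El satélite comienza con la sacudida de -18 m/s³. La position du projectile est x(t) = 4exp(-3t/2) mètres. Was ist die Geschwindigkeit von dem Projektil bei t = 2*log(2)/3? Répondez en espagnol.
Partiendo de la posición x(t) = 4·exp(-3·t/2), tomamos 1 derivada. Tomando d/dt de x(t), encontramos v(t) = -6·exp(-3·t/2). De la ecuación de la velocidad v(t) = -6·exp(-3·t/2), sustituimos t = 2*log(2)/3 para obtener v = -3.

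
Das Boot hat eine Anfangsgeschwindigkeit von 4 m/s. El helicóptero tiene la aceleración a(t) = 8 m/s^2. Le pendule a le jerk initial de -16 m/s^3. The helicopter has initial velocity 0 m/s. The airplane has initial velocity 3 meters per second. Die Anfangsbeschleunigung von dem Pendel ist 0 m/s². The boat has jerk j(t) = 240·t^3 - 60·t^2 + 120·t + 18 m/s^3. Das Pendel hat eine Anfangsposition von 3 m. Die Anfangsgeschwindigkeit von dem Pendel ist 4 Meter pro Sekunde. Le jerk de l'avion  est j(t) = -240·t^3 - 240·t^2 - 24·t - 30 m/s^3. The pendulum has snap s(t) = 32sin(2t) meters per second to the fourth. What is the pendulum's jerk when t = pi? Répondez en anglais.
Starting from snap s(t) = 32·sin(2·t), we take 1 antiderivative. The antiderivative of snap, with j(0) = -16, gives jerk: j(t) = -16·cos(2·t). We have jerk j(t) = -16·cos(2·t). Substituting t = pi: j(pi) = -16.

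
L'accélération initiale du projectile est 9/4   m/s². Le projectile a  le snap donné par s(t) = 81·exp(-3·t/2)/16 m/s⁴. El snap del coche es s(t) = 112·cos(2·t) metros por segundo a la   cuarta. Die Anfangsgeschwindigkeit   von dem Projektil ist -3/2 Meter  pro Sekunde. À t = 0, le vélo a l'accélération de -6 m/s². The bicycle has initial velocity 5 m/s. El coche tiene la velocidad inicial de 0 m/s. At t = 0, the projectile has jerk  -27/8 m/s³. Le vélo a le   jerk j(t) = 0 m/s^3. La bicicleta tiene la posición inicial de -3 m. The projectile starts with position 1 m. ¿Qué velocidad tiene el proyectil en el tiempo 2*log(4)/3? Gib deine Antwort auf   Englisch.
To find the answer, we compute 3 antiderivatives of s(t) = 81·exp(-3·t/2)/16. Taking ∫s(t)dt and applying j(0) = -27/8, we find j(t) = -27·exp(-3·t/2)/8. Integrating jerk and using the initial condition a(0) = 9/4, we get a(t) = 9·exp(-3·t/2)/4. Finding the integral of a(t) and using v(0) = -3/2: v(t) = -3·exp(-3·t/2)/2. From the given velocity equation v(t) = -3·exp(-3·t/2)/2, we substitute t = 2*log(4)/3 to get v = -3/8.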